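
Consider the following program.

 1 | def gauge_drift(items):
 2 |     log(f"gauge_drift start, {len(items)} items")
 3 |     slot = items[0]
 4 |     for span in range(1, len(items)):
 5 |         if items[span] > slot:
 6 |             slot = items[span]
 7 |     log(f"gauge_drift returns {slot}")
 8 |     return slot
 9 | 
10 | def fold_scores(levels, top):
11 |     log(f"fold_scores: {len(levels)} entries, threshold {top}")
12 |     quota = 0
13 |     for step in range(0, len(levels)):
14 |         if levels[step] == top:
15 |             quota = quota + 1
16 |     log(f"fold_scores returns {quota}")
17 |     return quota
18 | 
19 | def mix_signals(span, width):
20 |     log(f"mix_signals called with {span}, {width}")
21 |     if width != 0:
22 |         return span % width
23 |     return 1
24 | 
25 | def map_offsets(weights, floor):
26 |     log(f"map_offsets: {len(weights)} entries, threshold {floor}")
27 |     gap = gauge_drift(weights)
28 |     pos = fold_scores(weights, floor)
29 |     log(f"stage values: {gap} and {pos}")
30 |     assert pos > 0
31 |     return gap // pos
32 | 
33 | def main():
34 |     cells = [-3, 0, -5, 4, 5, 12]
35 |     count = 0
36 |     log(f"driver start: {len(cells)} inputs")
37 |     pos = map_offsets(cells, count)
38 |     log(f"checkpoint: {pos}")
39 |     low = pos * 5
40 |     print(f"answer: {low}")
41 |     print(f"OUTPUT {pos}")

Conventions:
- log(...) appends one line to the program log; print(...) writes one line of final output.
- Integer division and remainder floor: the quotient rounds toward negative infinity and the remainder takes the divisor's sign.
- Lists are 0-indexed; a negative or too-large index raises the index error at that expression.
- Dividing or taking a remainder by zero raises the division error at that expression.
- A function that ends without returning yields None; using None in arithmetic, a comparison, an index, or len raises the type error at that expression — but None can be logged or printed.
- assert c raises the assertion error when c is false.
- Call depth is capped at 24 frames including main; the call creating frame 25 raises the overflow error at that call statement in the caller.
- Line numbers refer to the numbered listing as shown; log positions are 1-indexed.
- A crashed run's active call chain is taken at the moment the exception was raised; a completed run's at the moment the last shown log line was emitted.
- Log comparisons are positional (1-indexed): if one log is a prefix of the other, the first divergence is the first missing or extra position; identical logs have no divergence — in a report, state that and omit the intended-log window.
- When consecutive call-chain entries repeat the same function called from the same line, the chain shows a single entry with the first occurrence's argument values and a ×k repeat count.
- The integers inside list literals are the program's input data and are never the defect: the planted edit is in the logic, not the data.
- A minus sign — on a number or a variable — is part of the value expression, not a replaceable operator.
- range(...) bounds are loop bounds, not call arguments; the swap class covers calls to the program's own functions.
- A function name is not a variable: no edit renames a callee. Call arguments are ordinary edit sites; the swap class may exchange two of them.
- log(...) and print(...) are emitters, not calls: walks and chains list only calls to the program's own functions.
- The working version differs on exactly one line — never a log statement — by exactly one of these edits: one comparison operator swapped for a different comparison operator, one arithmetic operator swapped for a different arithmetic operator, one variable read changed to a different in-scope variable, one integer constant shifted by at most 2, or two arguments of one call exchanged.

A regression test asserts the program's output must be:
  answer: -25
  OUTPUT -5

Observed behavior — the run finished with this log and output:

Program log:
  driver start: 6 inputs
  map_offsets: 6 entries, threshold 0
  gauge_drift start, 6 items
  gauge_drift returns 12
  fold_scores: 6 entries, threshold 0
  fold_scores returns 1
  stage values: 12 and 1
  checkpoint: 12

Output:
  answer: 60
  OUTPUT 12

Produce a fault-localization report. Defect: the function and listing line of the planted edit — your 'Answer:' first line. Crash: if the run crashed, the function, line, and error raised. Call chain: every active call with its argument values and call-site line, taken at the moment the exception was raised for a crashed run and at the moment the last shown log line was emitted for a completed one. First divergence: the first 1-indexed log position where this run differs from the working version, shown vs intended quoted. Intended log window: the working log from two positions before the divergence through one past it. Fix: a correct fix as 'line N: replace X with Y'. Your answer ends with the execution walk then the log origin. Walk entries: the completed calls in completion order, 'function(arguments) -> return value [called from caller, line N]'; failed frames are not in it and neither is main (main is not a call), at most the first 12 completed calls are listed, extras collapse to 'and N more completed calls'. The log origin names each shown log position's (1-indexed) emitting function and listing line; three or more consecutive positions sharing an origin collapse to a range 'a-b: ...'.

Answer: the defect is in gauge_drift at line 5.
The tell: Everything matches until log position 4, which reads 'gauge_drift returns 12' in place of 'gauge_drift returns -5'.
Call chain: main.
First divergence: at position 4 the run shows 'gauge_drift returns 12' where the working version logs 'gauge_drift returns -5'.
Intended log window:
  2: map_offsets: 6 entries, threshold 0
  3: gauge_drift start, 6 items
  4: gauge_drift returns -5
  5: fold_scores: 6 entries, threshold 0
Execution walk:
  gauge_drift([-3, 0, -5, 4, 5, 12]) -> 12  [called from map_offsets, line 27]
  fold_scores([-3, 0, -5, 4, 5, 12], 0) -> 1  [called from map_offsets, line 28]
  map_offsets([-3, 0, -5, 4, 5, 12], 0) -> 12  [called from main, line 37]
Origin of each log line:
  1 — main, line 36
  2 — map_offsets, line 26
  3 — gauge_drift, line 2
  4 — gauge_drift, line 7
  5 — fold_scores, line 11
  6 — fold_scores, line 16
  7 — map_offsets, line 29
  8 — main, line 38
A correct fix: line 5: replace `>` with `<`.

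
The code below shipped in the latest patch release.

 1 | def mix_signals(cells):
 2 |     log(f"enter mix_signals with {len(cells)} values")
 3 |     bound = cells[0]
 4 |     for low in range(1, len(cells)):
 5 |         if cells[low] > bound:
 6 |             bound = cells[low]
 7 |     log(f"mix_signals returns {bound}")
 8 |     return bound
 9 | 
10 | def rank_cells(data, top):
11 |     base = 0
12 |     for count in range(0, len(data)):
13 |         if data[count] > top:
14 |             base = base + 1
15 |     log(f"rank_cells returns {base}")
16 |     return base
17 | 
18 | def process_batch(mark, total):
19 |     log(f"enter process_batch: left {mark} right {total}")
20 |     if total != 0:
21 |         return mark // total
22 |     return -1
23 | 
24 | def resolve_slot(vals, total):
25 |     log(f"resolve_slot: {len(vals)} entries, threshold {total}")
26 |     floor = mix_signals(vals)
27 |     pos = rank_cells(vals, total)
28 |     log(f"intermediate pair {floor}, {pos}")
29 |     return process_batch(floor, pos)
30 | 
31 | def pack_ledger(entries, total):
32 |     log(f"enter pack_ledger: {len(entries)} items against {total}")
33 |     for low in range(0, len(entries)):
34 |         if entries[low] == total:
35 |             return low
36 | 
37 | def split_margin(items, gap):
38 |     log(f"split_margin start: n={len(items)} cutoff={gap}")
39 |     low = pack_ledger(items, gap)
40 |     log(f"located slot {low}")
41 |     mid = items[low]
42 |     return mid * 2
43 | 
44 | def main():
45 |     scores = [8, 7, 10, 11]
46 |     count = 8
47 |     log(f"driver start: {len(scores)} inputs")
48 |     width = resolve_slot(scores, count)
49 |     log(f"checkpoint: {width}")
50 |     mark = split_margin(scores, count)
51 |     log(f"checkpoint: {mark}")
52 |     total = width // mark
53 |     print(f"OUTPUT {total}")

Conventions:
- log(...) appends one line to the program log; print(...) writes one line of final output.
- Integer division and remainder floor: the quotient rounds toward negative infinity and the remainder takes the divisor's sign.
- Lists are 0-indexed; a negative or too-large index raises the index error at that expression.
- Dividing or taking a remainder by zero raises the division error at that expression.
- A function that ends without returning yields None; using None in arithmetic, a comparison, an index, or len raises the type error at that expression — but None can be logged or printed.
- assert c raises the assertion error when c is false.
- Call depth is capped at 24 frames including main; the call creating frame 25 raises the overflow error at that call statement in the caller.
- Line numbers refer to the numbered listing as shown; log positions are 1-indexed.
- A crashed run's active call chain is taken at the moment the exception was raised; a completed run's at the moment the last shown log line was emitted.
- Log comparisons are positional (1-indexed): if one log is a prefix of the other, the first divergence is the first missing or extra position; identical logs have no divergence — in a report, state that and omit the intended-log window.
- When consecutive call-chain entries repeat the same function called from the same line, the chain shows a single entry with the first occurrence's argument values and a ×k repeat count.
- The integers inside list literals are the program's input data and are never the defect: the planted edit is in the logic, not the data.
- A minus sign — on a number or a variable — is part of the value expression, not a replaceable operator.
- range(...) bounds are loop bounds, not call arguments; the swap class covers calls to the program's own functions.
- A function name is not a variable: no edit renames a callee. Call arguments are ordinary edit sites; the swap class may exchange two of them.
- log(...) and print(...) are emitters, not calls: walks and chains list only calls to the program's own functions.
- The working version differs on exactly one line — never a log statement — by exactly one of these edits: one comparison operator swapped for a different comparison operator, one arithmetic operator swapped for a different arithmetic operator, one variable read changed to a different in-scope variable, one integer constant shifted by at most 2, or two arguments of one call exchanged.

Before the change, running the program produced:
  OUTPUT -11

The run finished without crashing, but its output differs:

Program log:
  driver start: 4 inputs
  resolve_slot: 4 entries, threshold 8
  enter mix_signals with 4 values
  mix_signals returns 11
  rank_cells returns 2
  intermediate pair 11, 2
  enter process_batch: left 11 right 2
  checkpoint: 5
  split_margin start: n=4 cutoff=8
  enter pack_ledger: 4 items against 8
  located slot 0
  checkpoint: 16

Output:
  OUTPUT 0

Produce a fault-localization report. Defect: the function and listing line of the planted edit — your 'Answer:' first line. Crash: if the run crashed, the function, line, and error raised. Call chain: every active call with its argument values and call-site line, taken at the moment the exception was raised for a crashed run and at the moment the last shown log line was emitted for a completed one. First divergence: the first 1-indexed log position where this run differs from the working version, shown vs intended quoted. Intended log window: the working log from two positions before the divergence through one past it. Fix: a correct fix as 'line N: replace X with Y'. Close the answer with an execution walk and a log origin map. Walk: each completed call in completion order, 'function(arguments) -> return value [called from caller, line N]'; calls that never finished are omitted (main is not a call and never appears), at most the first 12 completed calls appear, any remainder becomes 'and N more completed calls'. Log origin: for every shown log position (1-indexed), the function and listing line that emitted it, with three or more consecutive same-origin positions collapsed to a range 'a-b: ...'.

Answer: the defect is in main at line 52.
Key fact: The logs agree in full; only the final output differs.
Call chain: main.
First divergence: none; the two logs match at every position.
Execution walk:
  mix_signals([8, 7, 10, 11]) -> 11  [called from resolve_slot, line 26]
  rank_cells([8, 7, 10, 11], 8) -> 2  [called from resolve_slot, line 27]
  process_batch(11, 2) -> 5  [called from resolve_slot, line 29]
  resolve_slot([8, 7, 10, 11], 8) -> 5  [called from main, line 48]
  pack_ledger([8, 7, 10, 11], 8) -> 0  [called from split_margin, line 39]
  split_margin([8, 7, 10, 11], 8) -> 16  [called from main, line 50]
Log line origins:
  1: emitted by main (line 47)
  2: emitted by resolve_slot (line 25)
  3: emitted by mix_signals (line 2)
  4: emitted by mix_signals (line 7)
  5: emitted by rank_cells (line 15)
  6: emitted by resolve_slot (line 28)
  7: emitted by process_batch (line 19)
  8: emitted by main (line 49)
  9: emitted by split_margin (line 38)
  10: emitted by pack_ledger (line 32)
  11: emitted by split_margin (line 40)
  12: emitted by main (line 51)
A correct fix: line 52: replace `//` with `-`.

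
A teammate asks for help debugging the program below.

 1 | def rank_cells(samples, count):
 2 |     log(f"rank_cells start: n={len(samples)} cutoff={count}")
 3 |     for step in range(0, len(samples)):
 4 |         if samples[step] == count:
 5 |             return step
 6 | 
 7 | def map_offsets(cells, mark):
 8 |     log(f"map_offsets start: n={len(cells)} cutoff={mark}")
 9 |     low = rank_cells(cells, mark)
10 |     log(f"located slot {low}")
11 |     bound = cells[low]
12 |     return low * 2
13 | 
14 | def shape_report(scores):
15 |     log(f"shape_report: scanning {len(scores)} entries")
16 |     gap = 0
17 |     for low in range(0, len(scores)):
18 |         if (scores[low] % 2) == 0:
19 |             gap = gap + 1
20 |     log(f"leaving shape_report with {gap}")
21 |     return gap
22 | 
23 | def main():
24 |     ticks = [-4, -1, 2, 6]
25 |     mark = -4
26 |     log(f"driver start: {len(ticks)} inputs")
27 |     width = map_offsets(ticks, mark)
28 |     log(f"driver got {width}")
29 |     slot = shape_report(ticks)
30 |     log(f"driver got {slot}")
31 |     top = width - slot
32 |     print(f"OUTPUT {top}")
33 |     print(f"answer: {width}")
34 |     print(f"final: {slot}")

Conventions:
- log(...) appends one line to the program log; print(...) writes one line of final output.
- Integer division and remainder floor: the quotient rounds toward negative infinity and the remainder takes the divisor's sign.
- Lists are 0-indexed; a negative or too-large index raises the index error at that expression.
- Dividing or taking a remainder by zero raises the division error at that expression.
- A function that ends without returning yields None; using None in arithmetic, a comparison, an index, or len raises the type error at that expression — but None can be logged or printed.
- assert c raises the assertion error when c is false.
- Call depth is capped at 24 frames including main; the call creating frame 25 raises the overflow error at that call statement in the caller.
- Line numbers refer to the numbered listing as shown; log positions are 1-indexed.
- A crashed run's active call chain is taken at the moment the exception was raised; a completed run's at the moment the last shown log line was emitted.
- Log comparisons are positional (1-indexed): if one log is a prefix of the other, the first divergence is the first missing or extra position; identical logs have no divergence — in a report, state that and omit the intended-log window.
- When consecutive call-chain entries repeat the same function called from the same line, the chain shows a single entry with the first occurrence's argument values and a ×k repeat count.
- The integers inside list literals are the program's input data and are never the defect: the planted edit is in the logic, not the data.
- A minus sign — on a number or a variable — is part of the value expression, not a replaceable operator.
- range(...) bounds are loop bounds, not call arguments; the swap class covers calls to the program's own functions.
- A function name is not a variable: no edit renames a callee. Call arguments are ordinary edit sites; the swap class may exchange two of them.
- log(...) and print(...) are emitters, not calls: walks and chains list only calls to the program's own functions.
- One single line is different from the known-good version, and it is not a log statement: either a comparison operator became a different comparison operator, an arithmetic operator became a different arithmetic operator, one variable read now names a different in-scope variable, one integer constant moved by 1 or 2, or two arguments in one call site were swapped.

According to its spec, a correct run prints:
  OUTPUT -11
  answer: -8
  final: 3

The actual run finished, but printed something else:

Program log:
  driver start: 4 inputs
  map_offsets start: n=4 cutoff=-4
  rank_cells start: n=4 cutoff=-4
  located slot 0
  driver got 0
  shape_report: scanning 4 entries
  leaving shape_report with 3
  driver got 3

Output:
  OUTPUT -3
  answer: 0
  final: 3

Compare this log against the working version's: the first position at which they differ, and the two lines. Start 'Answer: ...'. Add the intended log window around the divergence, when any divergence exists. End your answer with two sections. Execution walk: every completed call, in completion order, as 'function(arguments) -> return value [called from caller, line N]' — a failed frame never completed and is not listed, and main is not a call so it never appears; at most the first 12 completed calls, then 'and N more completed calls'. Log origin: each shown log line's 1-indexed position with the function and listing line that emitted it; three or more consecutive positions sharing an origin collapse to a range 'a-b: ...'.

Answer: position 5 — the shown line 'driver got 0' should read 'driver got -8'.
Intended log window:
  3: rank_cells start: n=4 cutoff=-4
  4: located slot 0
  5: driver got -8
  6: shape_report: scanning 4 entries
Execution walk:
  rank_cells([-4, -1, 2, 6], -4) -> 0  [called from map_offsets, line 9]
  map_offsets([-4, -1, 2, 6], -4) -> 0  [called from main, line 27]
  shape_report([-4, -1, 2, 6]) -> 3  [called from main, line 29]
Log origins:
  1: logged in main at line 26
  2: logged in map_offsets at line 8
  3: logged in rank_cells at line 2
  4: logged in map_offsets at line 10
  5: logged in main at line 28
  6: logged in shape_report at line 15
  7: logged in shape_report at line 20
  8: logged in main at line 30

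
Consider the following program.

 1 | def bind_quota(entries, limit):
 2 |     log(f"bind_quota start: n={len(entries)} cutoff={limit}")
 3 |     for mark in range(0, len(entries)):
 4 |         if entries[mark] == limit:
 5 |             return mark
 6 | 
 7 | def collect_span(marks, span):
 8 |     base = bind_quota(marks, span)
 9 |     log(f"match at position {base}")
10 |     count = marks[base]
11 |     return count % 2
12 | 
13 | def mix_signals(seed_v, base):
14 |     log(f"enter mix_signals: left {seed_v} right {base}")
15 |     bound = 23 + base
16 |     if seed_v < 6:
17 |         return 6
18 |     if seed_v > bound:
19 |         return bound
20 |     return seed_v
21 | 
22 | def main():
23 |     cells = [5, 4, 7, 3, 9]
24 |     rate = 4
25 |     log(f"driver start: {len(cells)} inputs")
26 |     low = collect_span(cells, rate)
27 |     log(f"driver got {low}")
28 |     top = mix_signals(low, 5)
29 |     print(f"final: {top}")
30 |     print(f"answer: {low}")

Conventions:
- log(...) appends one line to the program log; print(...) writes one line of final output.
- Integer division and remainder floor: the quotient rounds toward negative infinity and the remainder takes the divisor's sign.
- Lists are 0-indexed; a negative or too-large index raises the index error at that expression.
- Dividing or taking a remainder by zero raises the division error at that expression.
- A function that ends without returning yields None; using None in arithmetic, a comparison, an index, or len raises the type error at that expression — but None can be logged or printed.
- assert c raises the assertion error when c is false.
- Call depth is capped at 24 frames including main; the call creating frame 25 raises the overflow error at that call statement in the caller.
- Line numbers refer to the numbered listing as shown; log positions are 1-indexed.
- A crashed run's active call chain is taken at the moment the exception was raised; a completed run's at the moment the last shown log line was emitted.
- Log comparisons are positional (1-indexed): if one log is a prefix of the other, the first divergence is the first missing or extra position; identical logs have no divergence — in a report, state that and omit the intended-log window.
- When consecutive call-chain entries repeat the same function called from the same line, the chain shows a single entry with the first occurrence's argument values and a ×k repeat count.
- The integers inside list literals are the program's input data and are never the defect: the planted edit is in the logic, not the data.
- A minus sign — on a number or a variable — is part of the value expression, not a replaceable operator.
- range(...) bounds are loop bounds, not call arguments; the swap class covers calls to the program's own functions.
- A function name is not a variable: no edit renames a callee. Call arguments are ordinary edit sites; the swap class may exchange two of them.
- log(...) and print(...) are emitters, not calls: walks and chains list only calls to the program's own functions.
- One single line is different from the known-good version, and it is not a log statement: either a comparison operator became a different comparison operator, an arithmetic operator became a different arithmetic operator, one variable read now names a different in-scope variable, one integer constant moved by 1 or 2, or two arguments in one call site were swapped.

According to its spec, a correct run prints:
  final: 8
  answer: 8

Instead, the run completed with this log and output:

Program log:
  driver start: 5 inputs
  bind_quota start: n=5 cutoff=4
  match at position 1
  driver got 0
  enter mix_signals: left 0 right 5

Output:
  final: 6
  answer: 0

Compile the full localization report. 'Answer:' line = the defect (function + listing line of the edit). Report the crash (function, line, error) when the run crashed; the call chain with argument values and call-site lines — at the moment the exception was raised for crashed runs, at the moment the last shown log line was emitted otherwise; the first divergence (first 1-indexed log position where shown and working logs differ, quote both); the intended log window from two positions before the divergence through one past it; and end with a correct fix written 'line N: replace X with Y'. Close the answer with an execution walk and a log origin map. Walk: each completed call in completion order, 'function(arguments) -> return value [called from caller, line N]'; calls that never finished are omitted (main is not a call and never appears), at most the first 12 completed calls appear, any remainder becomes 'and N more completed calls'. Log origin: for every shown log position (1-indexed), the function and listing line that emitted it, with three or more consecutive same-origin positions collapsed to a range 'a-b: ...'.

Answer: the defect is in collect_span at line 11.
Key observation: Everything matches until log position 4, which reads 'driver got 0' in place of 'driver got 8'.
Call chain: main -> mix_signals(0, 5) (called at line 28).
First divergence: position 4 — the shown line 'driver got 0' should read 'driver got 8'.
Intended log window:
  2: bind_quota start: n=5 cutoff=4
  3: match at position 1
  4: driver got 8
  5: enter mix_signals: left 8 right 5
Execution walk:
  bind_quota([5, 4, 7, 3, 9], 4) -> 1  [called from collect_span, line 8]
  collect_span([5, 4, 7, 3, 9], 4) -> 0  [called from main, line 26]
  mix_signals(0, 5) -> 6  [called from main, line 28]
Origin of each log line:
  1 — main, line 25
  2 — bind_quota, line 2
  3 — collect_span, line 9
  4 — main, line 27
  5 — mix_signals, line 14
A correct fix: line 11: replace `%` with `*`.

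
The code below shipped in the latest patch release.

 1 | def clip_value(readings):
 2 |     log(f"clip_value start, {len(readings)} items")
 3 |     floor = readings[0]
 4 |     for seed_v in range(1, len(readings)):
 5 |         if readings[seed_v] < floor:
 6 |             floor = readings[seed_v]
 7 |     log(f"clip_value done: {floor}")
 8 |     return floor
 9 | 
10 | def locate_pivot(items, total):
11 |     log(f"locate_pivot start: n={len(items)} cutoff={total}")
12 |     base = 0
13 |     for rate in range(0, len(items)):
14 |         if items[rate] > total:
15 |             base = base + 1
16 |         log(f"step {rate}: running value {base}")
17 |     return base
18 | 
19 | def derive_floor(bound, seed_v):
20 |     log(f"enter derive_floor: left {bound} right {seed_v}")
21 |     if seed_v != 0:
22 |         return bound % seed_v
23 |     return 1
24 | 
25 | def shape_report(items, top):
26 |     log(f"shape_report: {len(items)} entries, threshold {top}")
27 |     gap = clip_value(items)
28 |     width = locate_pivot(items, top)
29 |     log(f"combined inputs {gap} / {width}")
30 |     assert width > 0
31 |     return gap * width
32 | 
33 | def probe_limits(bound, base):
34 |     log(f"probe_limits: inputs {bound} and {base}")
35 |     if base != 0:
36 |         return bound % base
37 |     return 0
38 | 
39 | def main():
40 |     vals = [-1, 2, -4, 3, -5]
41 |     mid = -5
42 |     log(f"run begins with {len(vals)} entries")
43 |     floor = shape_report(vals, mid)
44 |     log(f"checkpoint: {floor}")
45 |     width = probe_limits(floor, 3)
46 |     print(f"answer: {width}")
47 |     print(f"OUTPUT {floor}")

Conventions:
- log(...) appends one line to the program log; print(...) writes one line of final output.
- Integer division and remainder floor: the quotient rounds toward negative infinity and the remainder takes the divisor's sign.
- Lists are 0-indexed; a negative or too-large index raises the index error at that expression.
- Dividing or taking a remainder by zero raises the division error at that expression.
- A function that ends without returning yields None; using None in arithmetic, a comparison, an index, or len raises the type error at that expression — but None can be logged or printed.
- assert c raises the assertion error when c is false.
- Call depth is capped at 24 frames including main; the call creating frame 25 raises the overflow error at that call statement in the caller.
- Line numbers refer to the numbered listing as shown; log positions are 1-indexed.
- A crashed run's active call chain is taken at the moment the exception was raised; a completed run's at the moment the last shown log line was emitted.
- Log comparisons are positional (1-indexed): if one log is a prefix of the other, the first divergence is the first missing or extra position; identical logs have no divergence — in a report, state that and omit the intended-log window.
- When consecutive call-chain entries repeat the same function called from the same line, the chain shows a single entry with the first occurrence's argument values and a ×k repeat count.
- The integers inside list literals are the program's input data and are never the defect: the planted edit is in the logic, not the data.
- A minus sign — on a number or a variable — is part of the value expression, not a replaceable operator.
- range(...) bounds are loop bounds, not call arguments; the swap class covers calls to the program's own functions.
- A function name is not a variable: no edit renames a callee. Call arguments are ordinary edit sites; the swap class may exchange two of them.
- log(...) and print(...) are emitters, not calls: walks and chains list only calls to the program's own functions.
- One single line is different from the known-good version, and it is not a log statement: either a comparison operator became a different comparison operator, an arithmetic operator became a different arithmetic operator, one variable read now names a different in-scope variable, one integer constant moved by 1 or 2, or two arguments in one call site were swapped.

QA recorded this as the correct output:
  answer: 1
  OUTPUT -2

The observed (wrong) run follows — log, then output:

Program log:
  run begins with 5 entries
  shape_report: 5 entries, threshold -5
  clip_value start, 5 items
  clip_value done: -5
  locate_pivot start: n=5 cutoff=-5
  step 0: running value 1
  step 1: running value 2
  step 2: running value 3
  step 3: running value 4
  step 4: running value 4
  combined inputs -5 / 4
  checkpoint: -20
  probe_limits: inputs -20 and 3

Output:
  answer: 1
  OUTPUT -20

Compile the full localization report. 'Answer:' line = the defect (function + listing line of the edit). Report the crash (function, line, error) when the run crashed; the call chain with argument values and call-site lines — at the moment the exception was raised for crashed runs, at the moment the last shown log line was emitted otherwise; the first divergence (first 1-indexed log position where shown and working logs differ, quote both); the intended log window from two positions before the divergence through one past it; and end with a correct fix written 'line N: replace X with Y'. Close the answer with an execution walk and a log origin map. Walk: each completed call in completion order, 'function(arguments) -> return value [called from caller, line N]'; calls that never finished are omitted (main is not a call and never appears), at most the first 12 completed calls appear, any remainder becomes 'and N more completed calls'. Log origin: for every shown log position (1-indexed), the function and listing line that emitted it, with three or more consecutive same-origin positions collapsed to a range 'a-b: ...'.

Answer: the defect is in shape_report at line 31.
Key observation: The earliest visible damage is log position 12 — 'checkpoint: -20' rather than the intended 'checkpoint: -2'.
Call chain: main -> probe_limits(-20, 3) (called at line 45).
First divergence: at position 12 the run shows 'checkpoint: -20' where the working version logs 'checkpoint: -2'.
Intended log window:
  10: step 4: running value 4
  11: combined inputs -5 / 4
  12: checkpoint: -2
  13: probe_limits: inputs -2 and 3
Execution walk:
  clip_value([-1, 2, -4, 3, -5]) -> -5  [called from shape_report, line 27]
  locate_pivot([-1, 2, -4, 3, -5], -5) -> 4  [called from shape_report, line 28]
  shape_report([-1, 2, -4, 3, -5], -5) -> -20  [called from main, line 43]
  probe_limits(-20, 3) -> 1  [called from main, line 45]
Log line origins:
  1: logged in main at line 42
  2: logged in shape_report at line 26
  3: logged in clip_value at line 2
  4: logged in clip_value at line 7
  5: logged in locate_pivot at line 11
  6-10: logged in locate_pivot at line 16
  11: logged in shape_report at line 29
  12: logged in main at line 44
  13: logged in probe_limits at line 34
A correct fix: line 31: replace `*` with `//`.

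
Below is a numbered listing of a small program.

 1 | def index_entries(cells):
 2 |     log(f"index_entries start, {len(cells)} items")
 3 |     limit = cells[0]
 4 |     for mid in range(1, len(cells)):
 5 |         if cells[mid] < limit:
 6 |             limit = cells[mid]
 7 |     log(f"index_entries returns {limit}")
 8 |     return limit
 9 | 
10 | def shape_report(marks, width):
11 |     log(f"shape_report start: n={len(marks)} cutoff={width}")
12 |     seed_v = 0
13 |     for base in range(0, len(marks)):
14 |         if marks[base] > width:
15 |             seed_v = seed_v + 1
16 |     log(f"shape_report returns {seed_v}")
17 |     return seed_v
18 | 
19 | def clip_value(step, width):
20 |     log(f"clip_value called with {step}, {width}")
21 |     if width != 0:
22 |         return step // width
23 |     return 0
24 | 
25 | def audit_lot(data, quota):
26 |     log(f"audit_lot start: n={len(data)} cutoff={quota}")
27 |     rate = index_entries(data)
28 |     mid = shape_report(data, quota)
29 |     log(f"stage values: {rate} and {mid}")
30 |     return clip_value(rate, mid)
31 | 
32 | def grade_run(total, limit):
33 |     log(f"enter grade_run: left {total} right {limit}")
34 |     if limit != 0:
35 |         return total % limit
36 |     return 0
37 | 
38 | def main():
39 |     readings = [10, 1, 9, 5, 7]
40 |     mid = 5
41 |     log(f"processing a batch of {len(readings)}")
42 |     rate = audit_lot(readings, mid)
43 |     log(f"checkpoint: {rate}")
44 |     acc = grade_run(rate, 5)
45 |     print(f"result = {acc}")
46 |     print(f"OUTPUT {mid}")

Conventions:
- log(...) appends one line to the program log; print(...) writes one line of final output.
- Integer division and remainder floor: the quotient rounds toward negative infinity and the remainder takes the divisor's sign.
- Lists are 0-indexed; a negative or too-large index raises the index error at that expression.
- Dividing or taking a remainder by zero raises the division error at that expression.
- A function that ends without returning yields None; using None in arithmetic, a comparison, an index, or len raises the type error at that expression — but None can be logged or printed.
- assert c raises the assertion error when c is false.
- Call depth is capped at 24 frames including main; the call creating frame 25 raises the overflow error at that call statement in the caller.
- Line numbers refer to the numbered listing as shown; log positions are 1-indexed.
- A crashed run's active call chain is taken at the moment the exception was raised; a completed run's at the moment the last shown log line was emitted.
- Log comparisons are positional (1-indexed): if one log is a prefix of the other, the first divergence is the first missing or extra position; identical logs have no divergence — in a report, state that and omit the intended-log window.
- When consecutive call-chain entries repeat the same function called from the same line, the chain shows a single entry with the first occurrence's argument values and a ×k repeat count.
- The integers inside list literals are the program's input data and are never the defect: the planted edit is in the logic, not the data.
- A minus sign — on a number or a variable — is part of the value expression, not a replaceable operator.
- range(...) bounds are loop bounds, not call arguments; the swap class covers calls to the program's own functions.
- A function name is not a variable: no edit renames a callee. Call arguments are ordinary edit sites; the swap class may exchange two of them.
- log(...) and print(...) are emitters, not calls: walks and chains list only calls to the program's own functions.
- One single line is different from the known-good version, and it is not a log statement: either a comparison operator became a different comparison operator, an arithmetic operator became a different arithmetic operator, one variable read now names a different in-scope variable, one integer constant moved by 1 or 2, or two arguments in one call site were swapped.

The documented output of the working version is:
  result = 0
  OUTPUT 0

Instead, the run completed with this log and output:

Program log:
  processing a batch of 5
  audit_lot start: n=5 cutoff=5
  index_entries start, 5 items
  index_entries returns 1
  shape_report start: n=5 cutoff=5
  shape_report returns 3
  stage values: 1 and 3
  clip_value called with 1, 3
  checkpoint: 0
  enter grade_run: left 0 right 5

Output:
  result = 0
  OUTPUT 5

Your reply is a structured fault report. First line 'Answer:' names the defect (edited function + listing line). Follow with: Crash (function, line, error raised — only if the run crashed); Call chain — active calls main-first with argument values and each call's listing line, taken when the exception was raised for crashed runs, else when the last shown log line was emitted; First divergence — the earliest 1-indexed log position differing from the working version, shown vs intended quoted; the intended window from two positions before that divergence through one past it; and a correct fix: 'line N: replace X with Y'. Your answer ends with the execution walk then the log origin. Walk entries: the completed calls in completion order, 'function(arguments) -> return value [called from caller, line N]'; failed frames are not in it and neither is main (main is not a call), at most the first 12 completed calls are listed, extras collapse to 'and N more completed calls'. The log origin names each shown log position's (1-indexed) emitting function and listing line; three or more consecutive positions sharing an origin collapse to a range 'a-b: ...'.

Answer: the defect is in main at line 46.
The tell: Every logged value matches the working version; the printed result is what differs.
Call chain: main -> grade_run(0, 5) (called at line 44).
First divergence: there is none — every log position agrees.
Execution walk:
  index_entries([10, 1, 9, 5, 7]) -> 1  [called from audit_lot, line 27]
  shape_report([10, 1, 9, 5, 7], 5) -> 3  [called from audit_lot, line 28]
  clip_value(1, 3) -> 0  [called from audit_lot, line 30]
  audit_lot([10, 1, 9, 5, 7], 5) -> 0  [called from main, line 42]
  grade_run(0, 5) -> 0  [called from main, line 44]
Log line origins:
  1: from main, line 41
  2: from audit_lot, line 26
  3: from index_entries, line 2
  4: from index_entries, line 7
  5: from shape_report, line 11
  6: from shape_report, line 16
  7: from audit_lot, line 29
  8: from clip_value, line 20
  9: from main, line 43
  10: from grade_run, line 33
A correct fix: line 46: replace `mid` with `rate`.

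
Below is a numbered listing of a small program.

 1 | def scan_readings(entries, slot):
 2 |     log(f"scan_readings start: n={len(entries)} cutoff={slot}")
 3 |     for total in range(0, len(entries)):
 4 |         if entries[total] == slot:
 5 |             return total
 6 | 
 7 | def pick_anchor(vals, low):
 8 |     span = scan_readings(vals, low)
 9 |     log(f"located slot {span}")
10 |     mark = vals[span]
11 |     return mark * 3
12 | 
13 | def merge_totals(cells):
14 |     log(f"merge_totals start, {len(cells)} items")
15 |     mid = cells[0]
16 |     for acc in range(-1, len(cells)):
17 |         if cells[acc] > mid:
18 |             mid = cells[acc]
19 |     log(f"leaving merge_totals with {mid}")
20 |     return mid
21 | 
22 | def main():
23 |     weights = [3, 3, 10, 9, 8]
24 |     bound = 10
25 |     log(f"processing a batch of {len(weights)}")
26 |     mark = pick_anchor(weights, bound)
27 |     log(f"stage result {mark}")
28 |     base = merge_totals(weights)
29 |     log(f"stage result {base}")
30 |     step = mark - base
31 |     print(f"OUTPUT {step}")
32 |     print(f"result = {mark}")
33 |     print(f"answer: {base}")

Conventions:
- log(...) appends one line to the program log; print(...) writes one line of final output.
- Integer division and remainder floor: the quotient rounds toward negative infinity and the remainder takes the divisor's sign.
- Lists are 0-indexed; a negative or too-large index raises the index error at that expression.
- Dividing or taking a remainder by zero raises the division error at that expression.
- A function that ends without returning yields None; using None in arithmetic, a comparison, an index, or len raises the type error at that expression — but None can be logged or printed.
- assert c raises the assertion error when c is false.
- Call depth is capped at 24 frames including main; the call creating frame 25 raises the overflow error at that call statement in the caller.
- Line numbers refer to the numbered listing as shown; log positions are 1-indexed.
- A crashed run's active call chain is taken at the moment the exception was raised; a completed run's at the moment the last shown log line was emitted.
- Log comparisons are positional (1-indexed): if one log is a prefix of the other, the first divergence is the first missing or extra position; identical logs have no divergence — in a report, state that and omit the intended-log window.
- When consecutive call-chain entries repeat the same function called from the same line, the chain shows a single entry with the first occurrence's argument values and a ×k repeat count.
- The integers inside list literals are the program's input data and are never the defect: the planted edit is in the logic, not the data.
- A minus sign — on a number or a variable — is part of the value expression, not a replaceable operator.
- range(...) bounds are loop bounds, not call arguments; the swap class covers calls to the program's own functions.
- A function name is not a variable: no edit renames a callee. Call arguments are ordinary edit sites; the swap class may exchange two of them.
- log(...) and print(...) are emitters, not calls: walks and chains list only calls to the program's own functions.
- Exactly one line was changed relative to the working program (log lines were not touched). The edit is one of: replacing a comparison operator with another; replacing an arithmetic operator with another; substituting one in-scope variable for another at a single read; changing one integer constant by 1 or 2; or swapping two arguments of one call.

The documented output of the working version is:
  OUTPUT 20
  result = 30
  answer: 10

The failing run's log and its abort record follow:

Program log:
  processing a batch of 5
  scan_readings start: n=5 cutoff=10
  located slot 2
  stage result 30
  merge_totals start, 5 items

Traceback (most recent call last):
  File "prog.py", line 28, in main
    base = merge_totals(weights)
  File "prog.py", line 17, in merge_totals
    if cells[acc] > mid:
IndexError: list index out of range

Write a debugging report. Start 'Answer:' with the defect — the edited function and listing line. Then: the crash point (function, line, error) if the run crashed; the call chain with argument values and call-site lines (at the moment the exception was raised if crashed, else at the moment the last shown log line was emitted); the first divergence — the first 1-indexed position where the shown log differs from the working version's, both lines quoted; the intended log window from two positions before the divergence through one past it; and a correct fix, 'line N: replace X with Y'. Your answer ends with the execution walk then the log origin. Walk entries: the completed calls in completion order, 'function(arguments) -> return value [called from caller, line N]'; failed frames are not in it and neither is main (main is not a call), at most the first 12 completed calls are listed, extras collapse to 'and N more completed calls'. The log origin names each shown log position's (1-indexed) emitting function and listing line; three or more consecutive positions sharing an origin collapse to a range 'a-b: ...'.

Answer: the defect is in merge_totals at line 16.
Key observation: A complete run would log 'leaving merge_totals with 10' next, but this one stopped at 5 lines.
Crash: merge_totals, line 17, IndexError.
Call chain: main -> merge_totals([3, 3, 10, 9, 8]) (called at line 28).
First divergence: position 6 (shown log ended at 5 lines; the working version continues: 'leaving merge_totals with 10').
Intended log window:
  4: stage result 30
  5: merge_totals start, 5 items
  6: leaving merge_totals with 10
  7: stage result 10
Execution walk:
  scan_readings([3, 3, 10, 9, 8], 10) -> 2  [called from pick_anchor, line 8]
  pick_anchor([3, 3, 10, 9, 8], 10) -> 30  [called from main, line 26]
Origin of each log line:
  1 — main, line 25
  2 — scan_readings, line 2
  3 — pick_anchor, line 9
  4 — main, line 27
  5 — merge_totals, line 14
A correct fix: line 16: replace `-1` with `1`.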